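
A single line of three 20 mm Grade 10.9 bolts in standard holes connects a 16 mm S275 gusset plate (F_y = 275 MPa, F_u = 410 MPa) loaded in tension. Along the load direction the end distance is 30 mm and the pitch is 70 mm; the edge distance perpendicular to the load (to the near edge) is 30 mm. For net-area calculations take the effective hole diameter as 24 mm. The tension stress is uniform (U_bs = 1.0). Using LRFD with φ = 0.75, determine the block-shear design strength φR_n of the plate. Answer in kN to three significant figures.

413 kN

Shear plane L_v = 30 + 2·70 = 170 mm; A_gv = 170 × 16 = 2720 mm².
A_nv = (170 − 2.5·24) × 16 = 1760 mm².
A_nt = (30 − 0.5·24) × 16 = 288 mm².
0.6 F_u A_nv = 433 kN; 0.6 F_y A_gv = 448.8 kN → shear rupture governs the shear term.
R_n = 433 + 1.0 × 410 × 288 / 1000 = 551 kN.
Design strength φR_n = 0.75 × 551 = 413 kN.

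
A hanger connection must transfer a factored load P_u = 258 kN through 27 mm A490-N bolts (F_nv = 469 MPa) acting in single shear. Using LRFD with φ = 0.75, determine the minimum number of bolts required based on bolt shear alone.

A_b = π·27²/4 = 572.6 mm².
Per-bolt design strength φR_n = 0.75 × 469 × 572.6 × 1 / 1000 = 201.4 kN.
n ≥ 258 / 201.4 = 1.281 → use 2 bolts.

2 bolts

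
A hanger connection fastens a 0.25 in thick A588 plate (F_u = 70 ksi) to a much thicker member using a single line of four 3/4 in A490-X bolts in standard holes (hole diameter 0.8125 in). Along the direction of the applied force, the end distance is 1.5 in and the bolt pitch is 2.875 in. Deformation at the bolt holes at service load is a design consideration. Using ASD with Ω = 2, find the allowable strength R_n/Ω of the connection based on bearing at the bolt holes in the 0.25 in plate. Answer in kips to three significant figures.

Per bolt r_n = 1.2 l_c t F_u ≤ 2.4 d t F_u; upper limit = 2.4 × 0.75 × 0.25 × 70 = 31.5 kips.
Edge bolt: l_c = 1.5 − 0.8125/2 = 1.094 in → 1.2 × 1.094 × 0.25 × 70 = 22.97 → r_n = 22.97 kips.
Interior bolts: l_c = 2.875 − 0.8125 = 2.062 in → 1.2 × 2.062 × 0.25 × 70 = 43.31 → r_n = 31.5 kips.
R_n = 1 × 22.97 + 3 × 31.5 = 117.5 kips.
Allowable strength R_n/Ω = 117.5 / 2 = 58.7 kips.

58.7 kips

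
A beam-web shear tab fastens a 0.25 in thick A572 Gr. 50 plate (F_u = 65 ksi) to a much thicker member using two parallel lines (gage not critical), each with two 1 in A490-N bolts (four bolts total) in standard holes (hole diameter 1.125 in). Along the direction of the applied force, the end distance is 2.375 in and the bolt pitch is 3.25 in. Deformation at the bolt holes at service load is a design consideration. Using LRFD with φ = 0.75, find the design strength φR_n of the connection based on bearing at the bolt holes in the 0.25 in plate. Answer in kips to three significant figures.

Per bolt r_n = 1.2 l_c t F_u ≤ 2.4 d t F_u; upper limit = 2.4 × 1 × 0.25 × 65 = 39 kips.
Edge bolt: l_c = 2.375 − 1.125/2 = 1.812 in → 1.2 × 1.812 × 0.25 × 65 = 35.34 → r_n = 35.34 kips.
Interior bolts: l_c = 3.25 − 1.125 = 2.125 in → 1.2 × 2.125 × 0.25 × 65 = 41.44 → r_n = 39 kips.
R_n = 2 × 35.34 + 2 × 39 = 148.7 kips.
Design strength φR_n = 0.75 × 148.7 = 112 kips.

112 kips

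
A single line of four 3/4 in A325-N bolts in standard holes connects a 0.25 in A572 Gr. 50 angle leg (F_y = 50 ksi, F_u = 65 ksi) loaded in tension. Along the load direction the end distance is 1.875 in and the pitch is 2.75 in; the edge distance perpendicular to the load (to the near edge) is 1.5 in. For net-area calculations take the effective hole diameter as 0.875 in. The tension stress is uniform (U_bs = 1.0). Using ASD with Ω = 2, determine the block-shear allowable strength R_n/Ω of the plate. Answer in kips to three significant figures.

Shear plane L_v = 1.875 + 3·2.75 = 10.12 in; A_gv = 10.12 × 0.25 = 2.531 in².
A_nv = (10.12 − 3.5·0.875) × 0.25 = 1.766 in².
A_nt = (1.5 − 0.5·0.875) × 0.25 = 0.2656 in².
0.6 F_u A_nv = 68.86 kips; 0.6 F_y A_gv = 75.94 kips → shear rupture governs the shear term.
R_n = 68.86 + 1.0 × 65 × 0.2656 = 86.12 kips.
Allowable strength R_n/Ω = 86.12 / 2 = 43.1 kips.

43.1 kips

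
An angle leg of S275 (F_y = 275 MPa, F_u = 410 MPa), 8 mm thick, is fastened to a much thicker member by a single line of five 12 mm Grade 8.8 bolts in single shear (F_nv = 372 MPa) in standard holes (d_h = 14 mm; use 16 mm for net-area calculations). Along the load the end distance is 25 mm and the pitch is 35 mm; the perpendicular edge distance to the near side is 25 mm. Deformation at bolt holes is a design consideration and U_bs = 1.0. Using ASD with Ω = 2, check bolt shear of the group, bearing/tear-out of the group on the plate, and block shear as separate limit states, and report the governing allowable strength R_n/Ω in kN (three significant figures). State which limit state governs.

105 kN (bolt shear governs)

Bolt shear: A_b = π·12²/4 = 113.1 mm²; R_n = 372 × 113.1 × 5 × 1 / 1000 = 210.4 kN → 210.4 / 2 = 105 kN.
Bearing: edge l_c = 18, r_n = 70.85 kN; interior l_c = 21, r_n = 82.66 kN; R_n = 70.85 + 4·82.66 = 401.5 kN → 201 kN.
Block shear: A_gv = 1320, A_nv = 744, A_nt = 136 mm²; R_n = min(0.6F_uA_nv, 0.6F_yA_gv) + U_bs·F_u·A_nt = 238.8 kN → 119 kN.
Bolt shear governs: 105 kN.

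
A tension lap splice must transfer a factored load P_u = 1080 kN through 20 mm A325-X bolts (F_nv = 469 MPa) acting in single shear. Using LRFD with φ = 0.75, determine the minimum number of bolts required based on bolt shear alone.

10 bolts

A_b = π·20²/4 = 314.2 mm².
Per-bolt design strength φR_n = 0.75 × 469 × 314.2 × 1 / 1000 = 110.5 kN.
n ≥ 1080 / 110.5 = 9.773 → use 10 bolts.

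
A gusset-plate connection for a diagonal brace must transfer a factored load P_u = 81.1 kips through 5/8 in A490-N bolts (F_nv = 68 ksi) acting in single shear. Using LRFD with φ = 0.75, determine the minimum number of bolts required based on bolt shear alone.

6 bolts

A_b = π·0.625²/4 = 0.3068 in².
Per-bolt design strength φR_n = 0.75 × 68 × 0.3068 × 1 = 15.65 kips.
n ≥ 81.1 / 15.65 = 5.183 → use 6 bolts.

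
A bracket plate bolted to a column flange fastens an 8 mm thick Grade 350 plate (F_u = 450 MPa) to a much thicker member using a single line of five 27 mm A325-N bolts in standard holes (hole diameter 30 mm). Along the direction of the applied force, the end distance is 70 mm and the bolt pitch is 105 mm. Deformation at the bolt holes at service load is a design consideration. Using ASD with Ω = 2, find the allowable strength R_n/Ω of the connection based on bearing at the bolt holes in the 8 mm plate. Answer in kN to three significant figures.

Per bolt r_n = 1.2 l_c t F_u ≤ 2.4 d t F_u; upper limit = 2.4 × 27 × 8 × 450 / 1000 = 233.3 kN.
Edge bolt: l_c = 70 − 30/2 = 55 mm → 1.2 × 55 × 8 × 450 / 1000 = 237.6 → r_n = 233.3 kN.
Interior bolts: l_c = 105 − 30 = 75 mm → 1.2 × 75 × 8 × 450 / 1000 = 324 → r_n = 233.3 kN.
R_n = 1 × 233.3 + 4 × 233.3 = 1166 kN.
Allowable strength R_n/Ω = 1166 / 2 = 583 kN.

583 kN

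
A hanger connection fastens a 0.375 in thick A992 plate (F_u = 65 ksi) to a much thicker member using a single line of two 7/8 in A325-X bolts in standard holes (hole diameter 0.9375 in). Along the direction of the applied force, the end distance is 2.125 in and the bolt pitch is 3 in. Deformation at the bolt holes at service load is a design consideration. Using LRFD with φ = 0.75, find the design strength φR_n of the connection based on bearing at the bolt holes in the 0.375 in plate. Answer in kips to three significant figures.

Per bolt r_n = 1.2 l_c t F_u ≤ 2.4 d t F_u; upper limit = 2.4 × 0.875 × 0.375 × 65 = 51.19 kips.
Edge bolt: l_c = 2.125 − 0.9375/2 = 1.656 in → 1.2 × 1.656 × 0.375 × 65 = 48.45 → r_n = 48.45 kips.
Interior bolts: l_c = 3 − 0.9375 = 2.062 in → 1.2 × 2.062 × 0.375 × 65 = 60.33 → r_n = 51.19 kips.
R_n = 1 × 48.45 + 1 × 51.19 = 99.63 kips.
Design strength φR_n = 0.75 × 99.63 = 74.7 kips.

74.7 kips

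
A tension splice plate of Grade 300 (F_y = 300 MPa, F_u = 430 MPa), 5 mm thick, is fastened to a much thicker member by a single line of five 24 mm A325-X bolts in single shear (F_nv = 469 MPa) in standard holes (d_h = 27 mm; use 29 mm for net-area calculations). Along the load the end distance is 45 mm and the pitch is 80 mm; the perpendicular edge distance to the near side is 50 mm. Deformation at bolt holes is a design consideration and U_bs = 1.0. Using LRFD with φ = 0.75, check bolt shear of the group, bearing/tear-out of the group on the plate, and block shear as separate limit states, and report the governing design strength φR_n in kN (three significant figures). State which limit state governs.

284 kN (block shear governs)

Bolt shear: A_b = π·24²/4 = 452.4 mm²; R_n = 469 × 452.4 × 5 × 1 / 1000 = 1061 kN → 0.75 × 1061 = 796 kN.
Bearing: edge l_c = 31.5, r_n = 81.27 kN; interior l_c = 53, r_n = 123.8 kN; R_n = 81.27 + 4·123.8 = 576.6 kN → 432 kN.
Block shear: A_gv = 1825, A_nv = 1172, A_nt = 177.5 mm²; R_n = min(0.6F_uA_nv, 0.6F_yA_gv) + U_bs·F_u·A_nt = 378.8 kN → 284 kN.
Block shear governs: 284 kN.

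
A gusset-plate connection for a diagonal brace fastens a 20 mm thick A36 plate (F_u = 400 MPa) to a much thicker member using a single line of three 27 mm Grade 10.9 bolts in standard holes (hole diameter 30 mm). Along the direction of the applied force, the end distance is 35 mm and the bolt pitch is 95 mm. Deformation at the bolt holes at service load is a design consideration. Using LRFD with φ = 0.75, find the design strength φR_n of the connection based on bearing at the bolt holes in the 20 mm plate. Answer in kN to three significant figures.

922 kN

Per bolt r_n = 1.2 l_c t F_u ≤ 2.4 d t F_u; upper limit = 2.4 × 27 × 20 × 400 / 1000 = 518.4 kN.
Edge bolt: l_c = 35 − 30/2 = 20 mm → 1.2 × 20 × 20 × 400 / 1000 = 192 → r_n = 192 kN.
Interior bolts: l_c = 95 − 30 = 65 mm → 1.2 × 65 × 20 × 400 / 1000 = 624 → r_n = 518.4 kN.
R_n = 1 × 192 + 2 × 518.4 = 1229 kN.
Design strength φR_n = 0.75 × 1229 = 922 kN.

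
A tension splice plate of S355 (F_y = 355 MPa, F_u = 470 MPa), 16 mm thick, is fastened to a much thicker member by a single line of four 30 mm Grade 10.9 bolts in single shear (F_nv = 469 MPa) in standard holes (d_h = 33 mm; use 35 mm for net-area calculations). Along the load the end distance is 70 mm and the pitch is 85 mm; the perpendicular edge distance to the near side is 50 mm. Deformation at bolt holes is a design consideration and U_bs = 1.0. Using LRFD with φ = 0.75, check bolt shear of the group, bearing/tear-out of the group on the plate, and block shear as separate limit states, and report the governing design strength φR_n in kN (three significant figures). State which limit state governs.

869 kN (block shear governs)

Bolt shear: A_b = π·30²/4 = 706.9 mm²; R_n = 469 × 706.9 × 4 × 1 / 1000 = 1326 kN → 0.75 × 1326 = 995 kN.
Bearing: edge l_c = 53.5, r_n = 482.8 kN; interior l_c = 52, r_n = 469.2 kN; R_n = 482.8 + 3·469.2 = 1891 kN → 1420 kN.
Block shear: A_gv = 5200, A_nv = 3240, A_nt = 520 mm²; R_n = min(0.6F_uA_nv, 0.6F_yA_gv) + U_bs·F_u·A_nt = 1158 kN → 869 kN.
Block shear governs: 869 kN.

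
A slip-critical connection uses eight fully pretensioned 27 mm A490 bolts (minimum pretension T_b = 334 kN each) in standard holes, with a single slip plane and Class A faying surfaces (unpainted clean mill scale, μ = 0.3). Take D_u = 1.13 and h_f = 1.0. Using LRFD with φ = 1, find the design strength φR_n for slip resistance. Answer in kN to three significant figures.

906 kN

R_n = μ · D_u · h_f · T_b · n_s · n_b = 0.3 × 1.13 × 1.0 × 334 × 1 × 8 = 905.8 kN.
Design strength φR_n = 1 × 905.8 = 906 kN.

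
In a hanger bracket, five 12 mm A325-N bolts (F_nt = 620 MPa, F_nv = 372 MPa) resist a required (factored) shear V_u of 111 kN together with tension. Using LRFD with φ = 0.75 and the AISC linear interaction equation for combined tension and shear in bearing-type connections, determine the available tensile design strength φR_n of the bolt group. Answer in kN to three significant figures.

157 kN

A_b = π·12²/4 = 113.1 mm²; f_rv = 111 × 1000 / (5 × 113.1) = 196.3 MPa.
F'_nt = 1.3 F_nt − (F_nt / φF_nv) f_rv = 1.3·620 − (620/(0.75·372))·196.3 = 369.8 MPa, capped at F_nt → F'_nt = 369.8 MPa.
R_n = F'_nt · A_b · n = 369.8 × 113.1 × 5 / 1000 = 209.1 kN.
Design strength φR_n = 0.75 × 209.1 = 157 kN.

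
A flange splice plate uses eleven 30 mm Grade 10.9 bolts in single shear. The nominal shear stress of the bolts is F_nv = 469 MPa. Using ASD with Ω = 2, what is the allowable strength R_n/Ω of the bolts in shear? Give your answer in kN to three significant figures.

1820 kN

A_b = π × 30² / 4 = 706.9 mm².
R_n = F_nv · A_b · n · n_s = 469 × 706.9 × 11 × 1 / 1000 = 3647 kN.
Allowable strength R_n/Ω = 3647 / 2 = 1820 kN.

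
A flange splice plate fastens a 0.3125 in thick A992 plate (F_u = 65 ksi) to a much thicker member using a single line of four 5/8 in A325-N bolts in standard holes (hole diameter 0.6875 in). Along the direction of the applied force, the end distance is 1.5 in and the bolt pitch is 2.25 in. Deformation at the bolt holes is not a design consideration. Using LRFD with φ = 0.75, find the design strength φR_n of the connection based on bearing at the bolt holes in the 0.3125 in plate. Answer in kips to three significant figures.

Per bolt r_n = 1.5 l_c t F_u ≤ 3.0 d t F_u; upper limit = 3.0 × 0.625 × 0.3125 × 65 = 38.09 kips.
Edge bolt: l_c = 1.5 − 0.6875/2 = 1.156 in → 1.5 × 1.156 × 0.3125 × 65 = 35.23 → r_n = 35.23 kips.
Interior bolts: l_c = 2.25 − 0.6875 = 1.562 in → 1.5 × 1.562 × 0.3125 × 65 = 47.61 → r_n = 38.09 kips.
R_n = 1 × 35.23 + 3 × 38.09 = 149.5 kips.
Design strength φR_n = 0.75 × 149.5 = 112 kips.

112 kips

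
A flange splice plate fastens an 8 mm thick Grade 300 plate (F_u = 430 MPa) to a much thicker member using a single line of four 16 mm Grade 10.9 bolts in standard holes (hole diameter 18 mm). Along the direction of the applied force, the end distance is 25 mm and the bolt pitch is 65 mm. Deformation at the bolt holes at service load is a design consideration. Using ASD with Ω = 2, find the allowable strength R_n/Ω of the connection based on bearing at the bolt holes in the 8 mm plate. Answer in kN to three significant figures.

Per bolt r_n = 1.2 l_c t F_u ≤ 2.4 d t F_u; upper limit = 2.4 × 16 × 8 × 430 / 1000 = 132.1 kN.
Edge bolt: l_c = 25 − 18/2 = 16 mm → 1.2 × 16 × 8 × 430 / 1000 = 66.05 → r_n = 66.05 kN.
Interior bolts: l_c = 65 − 18 = 47 mm → 1.2 × 47 × 8 × 430 / 1000 = 194 → r_n = 132.1 kN.
R_n = 1 × 66.05 + 3 × 132.1 = 462.3 kN.
Allowable strength R_n/Ω = 462.3 / 2 = 231 kN.

231 kN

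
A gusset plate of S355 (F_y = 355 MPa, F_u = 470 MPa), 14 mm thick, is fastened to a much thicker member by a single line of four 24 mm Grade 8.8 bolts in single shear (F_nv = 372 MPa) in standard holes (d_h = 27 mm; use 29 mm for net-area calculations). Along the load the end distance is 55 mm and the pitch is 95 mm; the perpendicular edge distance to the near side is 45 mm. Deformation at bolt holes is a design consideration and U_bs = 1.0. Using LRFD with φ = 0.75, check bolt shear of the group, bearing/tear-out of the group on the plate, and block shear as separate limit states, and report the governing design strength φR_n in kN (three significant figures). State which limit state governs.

505 kN (bolt shear governs)

Bolt shear: A_b = π·24²/4 = 452.4 mm²; R_n = 372 × 452.4 × 4 × 1 / 1000 = 673.2 kN → 0.75 × 673.2 = 505 kN.
Bearing: edge l_c = 41.5, r_n = 327.7 kN; interior l_c = 68, r_n = 379 kN; R_n = 327.7 + 3·379 = 1465 kN → 1100 kN.
Block shear: A_gv = 4760, A_nv = 3339, A_nt = 427 mm²; R_n = min(0.6F_uA_nv, 0.6F_yA_gv) + U_bs·F_u·A_nt = 1142 kN → 857 kN.
Bolt shear governs: 505 kN.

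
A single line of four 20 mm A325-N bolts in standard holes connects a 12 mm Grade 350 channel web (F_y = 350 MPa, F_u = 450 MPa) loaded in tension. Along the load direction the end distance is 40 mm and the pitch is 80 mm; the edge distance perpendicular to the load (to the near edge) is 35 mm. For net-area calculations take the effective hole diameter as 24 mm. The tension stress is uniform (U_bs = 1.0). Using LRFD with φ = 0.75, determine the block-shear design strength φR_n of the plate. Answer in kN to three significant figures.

Shear plane L_v = 40 + 3·80 = 280 mm; A_gv = 280 × 12 = 3360 mm².
A_nv = (280 − 3.5·24) × 12 = 2352 mm².
A_nt = (35 − 0.5·24) × 12 = 276 mm².
0.6 F_u A_nv = 635 kN; 0.6 F_y A_gv = 705.6 kN → shear rupture governs the shear term.
R_n = 635 + 1.0 × 450 × 276 / 1000 = 759.2 kN.
Design strength φR_n = 0.75 × 759.2 = 569 kN.

569 kN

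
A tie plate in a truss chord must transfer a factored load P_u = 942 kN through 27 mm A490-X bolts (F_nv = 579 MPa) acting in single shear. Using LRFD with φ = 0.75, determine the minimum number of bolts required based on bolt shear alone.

4 bolts

A_b = π·27²/4 = 572.6 mm².
Per-bolt design strength φR_n = 0.75 × 579 × 572.6 × 1 / 1000 = 248.6 kN.
n ≥ 942 / 248.6 = 3.789 → use 4 bolts.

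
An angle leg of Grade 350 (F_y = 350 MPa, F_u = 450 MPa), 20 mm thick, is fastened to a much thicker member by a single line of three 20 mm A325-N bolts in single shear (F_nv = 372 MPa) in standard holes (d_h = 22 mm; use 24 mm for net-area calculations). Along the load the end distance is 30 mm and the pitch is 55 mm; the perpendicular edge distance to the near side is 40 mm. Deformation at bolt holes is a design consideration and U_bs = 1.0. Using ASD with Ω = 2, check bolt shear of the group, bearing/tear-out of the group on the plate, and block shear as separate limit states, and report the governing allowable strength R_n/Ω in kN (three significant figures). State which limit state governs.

175 kN (bolt shear governs)

Bolt shear: A_b = π·20²/4 = 314.2 mm²; R_n = 372 × 314.2 × 3 × 1 / 1000 = 350.6 kN → 350.6 / 2 = 175 kN.
Bearing: edge l_c = 19, r_n = 205.2 kN; interior l_c = 33, r_n = 356.4 kN; R_n = 205.2 + 2·356.4 = 918 kN → 459 kN.
Block shear: A_gv = 2800, A_nv = 1600, A_nt = 560 mm²; R_n = min(0.6F_uA_nv, 0.6F_yA_gv) + U_bs·F_u·A_nt = 684 kN → 342 kN.
Bolt shear governs: 175 kN.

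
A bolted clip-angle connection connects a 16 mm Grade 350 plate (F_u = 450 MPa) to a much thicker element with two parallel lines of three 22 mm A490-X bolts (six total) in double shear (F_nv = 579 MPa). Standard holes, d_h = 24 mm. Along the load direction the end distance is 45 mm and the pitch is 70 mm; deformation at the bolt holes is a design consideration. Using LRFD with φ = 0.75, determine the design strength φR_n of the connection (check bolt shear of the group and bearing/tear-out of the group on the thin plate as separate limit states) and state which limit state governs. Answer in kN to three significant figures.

1570 kN (bearing governs)

Bolt shear: A_b = π·22²/4 = 380.1 mm²; R_n = 579 × 380.1 × 6 × 2 / 1000 = 2641 kN → 0.75 × 2641 = 1980 kN.
Bearing (1.2 l_c t F_u ≤ 2.4 d t F_u): upper limit = 2.4·22·16·450 / 1000 = 380.2 kN.
  Edge l_c = 45 − 24/2 = 33 → r_n = 285.1 kN; interior l_c = 70 − 24 = 46 → r_n = 380.2 kN.
  R_n,bearing = 2·285.1 + 4·380.2 = 2091 kN → 0.75 × 2091 = 1570 kN.
Bearing governs: 1570 kN.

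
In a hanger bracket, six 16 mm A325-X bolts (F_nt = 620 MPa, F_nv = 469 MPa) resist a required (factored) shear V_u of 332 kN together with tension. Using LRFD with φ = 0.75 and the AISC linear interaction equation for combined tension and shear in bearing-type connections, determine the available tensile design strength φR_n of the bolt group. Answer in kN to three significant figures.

A_b = π·16²/4 = 201.1 mm²; f_rv = 332 × 1000 / (6 × 201.1) = 275.2 MPa.
F'_nt = 1.3 F_nt − (F_nt / φF_nv) f_rv = 1.3·620 − (620/(0.75·469))·275.2 = 320.9 MPa, capped at F_nt → F'_nt = 320.9 MPa.
R_n = F'_nt · A_b · n = 320.9 × 201.1 × 6 / 1000 = 387.1 kN.
Design strength φR_n = 0.75 × 387.1 = 290 kN.

290 kN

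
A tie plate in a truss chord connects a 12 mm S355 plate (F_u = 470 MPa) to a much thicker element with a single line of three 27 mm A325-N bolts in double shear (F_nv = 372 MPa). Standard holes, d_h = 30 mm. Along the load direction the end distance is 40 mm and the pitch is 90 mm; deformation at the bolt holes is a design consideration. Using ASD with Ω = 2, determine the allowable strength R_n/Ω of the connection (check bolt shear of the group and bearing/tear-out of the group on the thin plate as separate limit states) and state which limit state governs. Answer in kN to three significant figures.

450 kN (bearing governs)

Bolt shear: A_b = π·27²/4 = 572.6 mm²; R_n = 372 × 572.6 × 3 × 2 / 1000 = 1278 kN → 1278 / 2 = 639 kN.
Bearing (1.2 l_c t F_u ≤ 2.4 d t F_u): upper limit = 2.4·27·12·470 / 1000 = 365.5 kN.
  Edge l_c = 40 − 30/2 = 25 → r_n = 169.2 kN; interior l_c = 90 − 30 = 60 → r_n = 365.5 kN.
  R_n,bearing = 1·169.2 + 2·365.5 = 900.1 kN → 900.1 / 2 = 450 kN.
Bearing governs: 450 kN.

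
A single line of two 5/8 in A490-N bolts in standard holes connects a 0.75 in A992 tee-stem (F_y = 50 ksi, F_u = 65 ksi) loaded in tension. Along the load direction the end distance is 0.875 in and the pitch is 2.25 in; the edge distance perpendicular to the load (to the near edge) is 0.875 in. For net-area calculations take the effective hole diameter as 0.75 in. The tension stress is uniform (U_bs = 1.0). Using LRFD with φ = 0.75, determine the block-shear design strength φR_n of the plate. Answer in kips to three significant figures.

62.2 kips

Shear plane L_v = 0.875 + 1·2.25 = 3.125 in; A_gv = 3.125 × 0.75 = 2.344 in².
A_nv = (3.125 − 1.5·0.75) × 0.75 = 1.5 in².
A_nt = (0.875 − 0.5·0.75) × 0.75 = 0.375 in².
0.6 F_u A_nv = 58.5 kips; 0.6 F_y A_gv = 70.31 kips → shear rupture governs the shear term.
R_n = 58.5 + 1.0 × 65 × 0.375 = 82.88 kips.
Design strength φR_n = 0.75 × 82.88 = 62.2 kips.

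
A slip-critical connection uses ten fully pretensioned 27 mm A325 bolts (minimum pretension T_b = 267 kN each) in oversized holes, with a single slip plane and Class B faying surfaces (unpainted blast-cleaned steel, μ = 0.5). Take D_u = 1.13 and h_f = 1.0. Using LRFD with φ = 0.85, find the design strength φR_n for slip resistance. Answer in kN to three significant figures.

1280 kN

R_n = μ · D_u · h_f · T_b · n_s · n_b = 0.5 × 1.13 × 1.0 × 267 × 1 × 10 = 1509 kN.
Design strength φR_n = 0.85 × 1509 = 1280 kN.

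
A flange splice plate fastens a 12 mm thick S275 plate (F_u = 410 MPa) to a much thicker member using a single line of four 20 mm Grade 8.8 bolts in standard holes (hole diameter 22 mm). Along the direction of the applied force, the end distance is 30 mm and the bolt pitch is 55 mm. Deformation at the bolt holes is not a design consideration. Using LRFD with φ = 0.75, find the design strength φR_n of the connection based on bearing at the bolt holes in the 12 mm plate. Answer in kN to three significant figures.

653 kN

Per bolt r_n = 1.5 l_c t F_u ≤ 3.0 d t F_u; upper limit = 3.0 × 20 × 12 × 410 / 1000 = 295.2 kN.
Edge bolt: l_c = 30 − 22/2 = 19 mm → 1.5 × 19 × 12 × 410 / 1000 = 140.2 → r_n = 140.2 kN.
Interior bolts: l_c = 55 − 22 = 33 mm → 1.5 × 33 × 12 × 410 / 1000 = 243.5 → r_n = 243.5 kN.
R_n = 1 × 140.2 + 3 × 243.5 = 870.8 kN.
Design strength φR_n = 0.75 × 870.8 = 653 kN.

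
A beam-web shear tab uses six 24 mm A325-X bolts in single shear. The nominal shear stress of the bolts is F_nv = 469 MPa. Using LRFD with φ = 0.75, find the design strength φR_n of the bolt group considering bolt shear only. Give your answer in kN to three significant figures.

955 kN

A_b = π × 24² / 4 = 452.4 mm².
R_n = F_nv · A_b · n · n_s = 469 × 452.4 × 6 × 1 / 1000 = 1273 kN.
Design strength φR_n = 0.75 × 1273 = 955 kN.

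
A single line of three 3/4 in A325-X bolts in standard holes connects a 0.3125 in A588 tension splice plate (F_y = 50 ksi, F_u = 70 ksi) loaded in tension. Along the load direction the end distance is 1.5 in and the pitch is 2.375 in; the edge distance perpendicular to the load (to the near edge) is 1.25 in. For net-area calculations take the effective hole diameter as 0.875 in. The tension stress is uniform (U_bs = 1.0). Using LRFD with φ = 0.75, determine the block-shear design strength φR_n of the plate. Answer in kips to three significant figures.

53.3 kips

Shear plane L_v = 1.5 + 2·2.375 = 6.25 in; A_gv = 6.25 × 0.3125 = 1.953 in².
A_nv = (6.25 − 2.5·0.875) × 0.3125 = 1.27 in².
A_nt = (1.25 − 0.5·0.875) × 0.3125 = 0.2539 in².
0.6 F_u A_nv = 53.32 kips; 0.6 F_y A_gv = 58.59 kips → shear rupture governs the shear term.
R_n = 53.32 + 1.0 × 70 × 0.2539 = 71.09 kips.
Design strength φR_n = 0.75 × 71.09 = 53.3 kips.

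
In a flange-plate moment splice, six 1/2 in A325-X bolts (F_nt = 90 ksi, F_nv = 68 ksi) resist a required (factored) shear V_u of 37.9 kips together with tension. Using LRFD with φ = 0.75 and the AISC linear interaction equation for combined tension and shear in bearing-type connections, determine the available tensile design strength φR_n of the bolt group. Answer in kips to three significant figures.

A_b = π·0.5²/4 = 0.1963 in²; f_rv = 37.9 / (6 × 0.1963) = 32.17 ksi.
F'_nt = 1.3 F_nt − (F_nt / φF_nv) f_rv = 1.3·90 − (90/(0.75·68))·32.17 = 60.23 ksi, capped at F_nt → F'_nt = 60.23 ksi.
R_n = F'_nt · A_b · n = 60.23 × 0.1963 × 6 = 70.96 kips.
Design strength φR_n = 0.75 × 70.96 = 53.2 kips.

53.2 kips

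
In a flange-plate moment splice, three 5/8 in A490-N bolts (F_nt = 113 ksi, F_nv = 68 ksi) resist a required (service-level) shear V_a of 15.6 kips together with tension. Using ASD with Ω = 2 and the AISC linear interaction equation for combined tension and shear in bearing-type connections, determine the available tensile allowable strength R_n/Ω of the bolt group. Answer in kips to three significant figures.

A_b = π·0.625²/4 = 0.3068 in²; f_rv = 15.6 / (3 × 0.3068) = 16.95 ksi.
F'_nt = 1.3 F_nt − (Ω F_nt / F_nv) f_rv = 1.3·113 − (2·113/68)·16.95 = 90.57 ksi, capped at F_nt → F'_nt = 90.57 ksi.
R_n = F'_nt · A_b · n = 90.57 × 0.3068 × 3 = 83.36 kips.
Allowable strength R_n/Ω = 83.36 / 2 = 41.7 kips.

41.7 kips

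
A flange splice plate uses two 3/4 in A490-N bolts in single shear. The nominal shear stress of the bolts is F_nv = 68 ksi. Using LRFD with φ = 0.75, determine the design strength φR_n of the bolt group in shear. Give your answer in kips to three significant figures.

A_b = π × 0.75² / 4 = 0.4418 in².
R_n = F_nv · A_b · n · n_s = 68 × 0.4418 × 2 × 1 = 60.08 kips.
Design strength φR_n = 0.75 × 60.08 = 45.1 kips.

45.1 kips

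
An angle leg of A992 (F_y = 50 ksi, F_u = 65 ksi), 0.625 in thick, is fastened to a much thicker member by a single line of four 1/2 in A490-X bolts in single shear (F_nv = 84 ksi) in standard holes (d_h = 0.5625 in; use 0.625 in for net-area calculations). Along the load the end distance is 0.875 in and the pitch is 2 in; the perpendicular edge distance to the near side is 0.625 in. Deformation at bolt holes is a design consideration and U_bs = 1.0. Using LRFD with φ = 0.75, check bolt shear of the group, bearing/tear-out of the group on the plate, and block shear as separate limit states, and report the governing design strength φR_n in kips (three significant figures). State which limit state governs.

Bolt shear: A_b = π·0.5²/4 = 0.1963 in²; R_n = 84 × 0.1963 × 4 × 1 = 65.97 kips → 0.75 × 65.97 = 49.5 kips.
Bearing: edge l_c = 0.5938, r_n = 28.95 kips; interior l_c = 1.438, r_n = 48.75 kips; R_n = 28.95 + 3·48.75 = 175.2 kips → 131 kips.
Block shear: A_gv = 4.297, A_nv = 2.93, A_nt = 0.1953 in²; R_n = min(0.6F_uA_nv, 0.6F_yA_gv) + U_bs·F_u·A_nt = 127 kips → 95.2 kips.
Bolt shear governs: 49.5 kips.

49.5 kips (bolt shear governs)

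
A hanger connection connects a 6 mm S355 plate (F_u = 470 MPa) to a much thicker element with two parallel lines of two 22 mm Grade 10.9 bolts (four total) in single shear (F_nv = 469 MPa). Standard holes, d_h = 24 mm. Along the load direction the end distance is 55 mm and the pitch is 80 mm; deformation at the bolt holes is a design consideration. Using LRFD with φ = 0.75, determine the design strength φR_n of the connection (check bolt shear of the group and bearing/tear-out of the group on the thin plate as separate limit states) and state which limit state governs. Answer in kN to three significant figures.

Bolt shear: A_b = π·22²/4 = 380.1 mm²; R_n = 469 × 380.1 × 4 × 1 / 1000 = 713.1 kN → 0.75 × 713.1 = 535 kN.
Bearing (1.2 l_c t F_u ≤ 2.4 d t F_u): upper limit = 2.4·22·6·470 / 1000 = 148.9 kN.
  Edge l_c = 55 − 24/2 = 43 → r_n = 145.5 kN; interior l_c = 80 − 24 = 56 → r_n = 148.9 kN.
  R_n,bearing = 2·145.5 + 2·148.9 = 588.8 kN → 0.75 × 588.8 = 442 kN.
Bearing governs: 442 kN.

442 kN (bearing governs)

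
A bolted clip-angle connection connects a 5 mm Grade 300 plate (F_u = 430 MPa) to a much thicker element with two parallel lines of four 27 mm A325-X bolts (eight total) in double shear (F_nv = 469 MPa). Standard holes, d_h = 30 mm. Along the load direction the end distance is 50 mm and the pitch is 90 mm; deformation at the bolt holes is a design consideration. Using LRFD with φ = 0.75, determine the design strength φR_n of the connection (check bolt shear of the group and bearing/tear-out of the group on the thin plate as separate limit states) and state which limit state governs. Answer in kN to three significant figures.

Bolt shear: A_b = π·27²/4 = 572.6 mm²; R_n = 469 × 572.6 × 8 × 2 / 1000 = 4296 kN → 0.75 × 4296 = 3220 kN.
Bearing (1.2 l_c t F_u ≤ 2.4 d t F_u): upper limit = 2.4·27·5·430 / 1000 = 139.3 kN.
  Edge l_c = 50 − 30/2 = 35 → r_n = 90.3 kN; interior l_c = 90 − 30 = 60 → r_n = 139.3 kN.
  R_n,bearing = 2·90.3 + 6·139.3 = 1017 kN → 0.75 × 1017 = 762 kN.
Bearing governs: 762 kN.

762 kN (bearing governs)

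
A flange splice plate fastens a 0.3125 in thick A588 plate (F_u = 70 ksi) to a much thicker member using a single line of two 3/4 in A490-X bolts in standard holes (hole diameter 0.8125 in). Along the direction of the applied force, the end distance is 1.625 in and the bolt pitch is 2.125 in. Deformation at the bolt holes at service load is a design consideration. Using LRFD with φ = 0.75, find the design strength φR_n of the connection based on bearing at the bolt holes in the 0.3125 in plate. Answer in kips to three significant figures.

49.8 kips

Per bolt r_n = 1.2 l_c t F_u ≤ 2.4 d t F_u; upper limit = 2.4 × 0.75 × 0.3125 × 70 = 39.38 kips.
Edge bolt: l_c = 1.625 − 0.8125/2 = 1.219 in → 1.2 × 1.219 × 0.3125 × 70 = 31.99 → r_n = 31.99 kips.
Interior bolts: l_c = 2.125 − 0.8125 = 1.312 in → 1.2 × 1.312 × 0.3125 × 70 = 34.45 → r_n = 34.45 kips.
R_n = 1 × 31.99 + 1 × 34.45 = 66.45 kips.
Design strength φR_n = 0.75 × 66.45 = 49.8 kips.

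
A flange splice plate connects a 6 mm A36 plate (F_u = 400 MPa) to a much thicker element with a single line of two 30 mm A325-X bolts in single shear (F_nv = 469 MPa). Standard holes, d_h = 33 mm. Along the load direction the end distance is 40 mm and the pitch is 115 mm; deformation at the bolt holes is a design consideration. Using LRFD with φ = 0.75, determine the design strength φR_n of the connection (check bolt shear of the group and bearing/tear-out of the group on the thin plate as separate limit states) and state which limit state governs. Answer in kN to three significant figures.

Bolt shear: A_b = π·30²/4 = 706.9 mm²; R_n = 469 × 706.9 × 2 × 1 / 1000 = 663 kN → 0.75 × 663 = 497 kN.
Bearing (1.2 l_c t F_u ≤ 2.4 d t F_u): upper limit = 2.4·30·6·400 / 1000 = 172.8 kN.
  Edge l_c = 40 − 33/2 = 23.5 → r_n = 67.68 kN; interior l_c = 115 − 33 = 82 → r_n = 172.8 kN.
  R_n,bearing = 1·67.68 + 1·172.8 = 240.5 kN → 0.75 × 240.5 = 180 kN.
Bearing governs: 180 kN.

180 kN (bearing governs)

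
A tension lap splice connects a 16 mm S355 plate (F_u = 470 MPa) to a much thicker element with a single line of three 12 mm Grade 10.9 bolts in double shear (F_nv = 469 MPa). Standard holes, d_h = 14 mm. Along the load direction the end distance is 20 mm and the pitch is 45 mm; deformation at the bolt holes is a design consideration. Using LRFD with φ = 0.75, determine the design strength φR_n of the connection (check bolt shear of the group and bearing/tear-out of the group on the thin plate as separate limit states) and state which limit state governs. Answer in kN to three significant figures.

Bolt shear: A_b = π·12²/4 = 113.1 mm²; R_n = 469 × 113.1 × 3 × 2 / 1000 = 318.3 kN → 0.75 × 318.3 = 239 kN.
Bearing (1.2 l_c t F_u ≤ 2.4 d t F_u): upper limit = 2.4·12·16·470 / 1000 = 216.6 kN.
  Edge l_c = 20 − 14/2 = 13 → r_n = 117.3 kN; interior l_c = 45 − 14 = 31 → r_n = 216.6 kN.
  R_n,bearing = 1·117.3 + 2·216.6 = 550.5 kN → 0.75 × 550.5 = 413 kN.
Bolt shear governs: 239 kN.

239 kN (bolt shear governs)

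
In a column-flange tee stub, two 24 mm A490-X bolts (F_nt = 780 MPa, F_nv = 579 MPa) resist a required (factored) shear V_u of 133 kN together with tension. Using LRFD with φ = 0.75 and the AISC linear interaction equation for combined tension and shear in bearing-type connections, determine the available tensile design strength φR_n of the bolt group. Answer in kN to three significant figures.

A_b = π·24²/4 = 452.4 mm²; f_rv = 133 × 1000 / (2 × 452.4) = 147 MPa.
F'_nt = 1.3 F_nt − (F_nt / φF_nv) f_rv = 1.3·780 − (780/(0.75·579))·147 = 750 MPa, capped at F_nt → F'_nt = 750 MPa.
R_n = F'_nt · A_b · n = 750 × 452.4 × 2 / 1000 = 678.6 kN.
Design strength φR_n = 0.75 × 678.6 = 509 kN.

509 kN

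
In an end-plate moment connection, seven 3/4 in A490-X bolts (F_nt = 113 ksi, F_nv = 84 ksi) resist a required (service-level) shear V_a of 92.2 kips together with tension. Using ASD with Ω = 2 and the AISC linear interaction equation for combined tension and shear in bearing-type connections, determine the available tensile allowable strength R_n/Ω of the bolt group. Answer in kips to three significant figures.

103 kips

A_b = π·0.75²/4 = 0.4418 in²; f_rv = 92.2 / (7 × 0.4418) = 29.81 ksi.
F'_nt = 1.3 F_nt − (Ω F_nt / F_nv) f_rv = 1.3·113 − (2·113/84)·29.81 = 66.69 ksi, capped at F_nt → F'_nt = 66.69 ksi.
R_n = F'_nt · A_b · n = 66.69 × 0.4418 × 7 = 206.2 kips.
Allowable strength R_n/Ω = 206.2 / 2 = 103 kips.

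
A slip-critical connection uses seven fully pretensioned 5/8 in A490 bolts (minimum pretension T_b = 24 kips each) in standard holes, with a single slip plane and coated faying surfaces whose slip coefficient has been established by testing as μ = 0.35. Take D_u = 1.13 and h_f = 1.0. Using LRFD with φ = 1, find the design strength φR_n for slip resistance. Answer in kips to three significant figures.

66.4 kips

R_n = μ · D_u · h_f · T_b · n_s · n_b = 0.35 × 1.13 × 1.0 × 24 × 1 × 7 = 66.44 kips.
Design strength φR_n = 1 × 66.44 = 66.4 kips.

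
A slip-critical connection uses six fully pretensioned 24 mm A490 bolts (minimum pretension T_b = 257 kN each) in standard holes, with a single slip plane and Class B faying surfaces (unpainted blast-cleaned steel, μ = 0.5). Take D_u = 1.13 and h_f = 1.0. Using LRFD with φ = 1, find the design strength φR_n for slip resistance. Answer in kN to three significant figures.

R_n = μ · D_u · h_f · T_b · n_s · n_b = 0.5 × 1.13 × 1.0 × 257 × 1 × 6 = 871.2 kN.
Design strength φR_n = 1 × 871.2 = 871 kN.

871 kN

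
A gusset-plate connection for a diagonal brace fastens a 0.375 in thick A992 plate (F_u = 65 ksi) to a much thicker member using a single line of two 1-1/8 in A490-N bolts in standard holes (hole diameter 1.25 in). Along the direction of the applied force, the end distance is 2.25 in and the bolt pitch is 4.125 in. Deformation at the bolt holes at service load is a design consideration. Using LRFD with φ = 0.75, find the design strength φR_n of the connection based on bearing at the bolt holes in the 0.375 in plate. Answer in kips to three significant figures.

Per bolt r_n = 1.2 l_c t F_u ≤ 2.4 d t F_u; upper limit = 2.4 × 1.125 × 0.375 × 65 = 65.81 kips.
Edge bolt: l_c = 2.25 − 1.25/2 = 1.625 in → 1.2 × 1.625 × 0.375 × 65 = 47.53 → r_n = 47.53 kips.
Interior bolts: l_c = 4.125 − 1.25 = 2.875 in → 1.2 × 2.875 × 0.375 × 65 = 84.09 → r_n = 65.81 kips.
R_n = 1 × 47.53 + 1 × 65.81 = 113.3 kips.
Design strength φR_n = 0.75 × 113.3 = 85 kips.

85 kips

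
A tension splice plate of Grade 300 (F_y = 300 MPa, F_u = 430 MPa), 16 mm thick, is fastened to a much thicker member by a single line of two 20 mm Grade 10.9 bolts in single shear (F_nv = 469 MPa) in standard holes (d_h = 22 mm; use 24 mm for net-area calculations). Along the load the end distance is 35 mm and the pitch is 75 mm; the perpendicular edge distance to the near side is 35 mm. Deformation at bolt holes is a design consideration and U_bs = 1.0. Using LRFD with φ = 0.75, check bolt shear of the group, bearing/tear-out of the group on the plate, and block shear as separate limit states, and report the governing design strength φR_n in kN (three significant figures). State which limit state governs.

Bolt shear: A_b = π·20²/4 = 314.2 mm²; R_n = 469 × 314.2 × 2 × 1 / 1000 = 294.7 kN → 0.75 × 294.7 = 221 kN.
Bearing: edge l_c = 24, r_n = 198.1 kN; interior l_c = 53, r_n = 330.2 kN; R_n = 198.1 + 1·330.2 = 528.4 kN → 396 kN.
Block shear: A_gv = 1760, A_nv = 1184, A_nt = 368 mm²; R_n = min(0.6F_uA_nv, 0.6F_yA_gv) + U_bs·F_u·A_nt = 463.7 kN → 348 kN.
Bolt shear governs: 221 kN.

221 kN (bolt shear governs)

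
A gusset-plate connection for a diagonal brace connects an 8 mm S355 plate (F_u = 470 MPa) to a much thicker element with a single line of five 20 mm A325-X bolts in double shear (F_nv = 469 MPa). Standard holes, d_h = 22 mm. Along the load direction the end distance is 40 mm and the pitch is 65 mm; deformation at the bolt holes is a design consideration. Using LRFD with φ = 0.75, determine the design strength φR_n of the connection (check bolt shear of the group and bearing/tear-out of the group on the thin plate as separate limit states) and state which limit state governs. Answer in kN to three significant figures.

Bolt shear: A_b = π·20²/4 = 314.2 mm²; R_n = 469 × 314.2 × 5 × 2 / 1000 = 1473 kN → 0.75 × 1473 = 1110 kN.
Bearing (1.2 l_c t F_u ≤ 2.4 d t F_u): upper limit = 2.4·20·8·470 / 1000 = 180.5 kN.
  Edge l_c = 40 − 22/2 = 29 → r_n = 130.8 kN; interior l_c = 65 − 22 = 43 → r_n = 180.5 kN.
  R_n,bearing = 1·130.8 + 4·180.5 = 852.8 kN → 0.75 × 852.8 = 640 kN.
Bearing governs: 640 kN.

640 kN (bearing governs)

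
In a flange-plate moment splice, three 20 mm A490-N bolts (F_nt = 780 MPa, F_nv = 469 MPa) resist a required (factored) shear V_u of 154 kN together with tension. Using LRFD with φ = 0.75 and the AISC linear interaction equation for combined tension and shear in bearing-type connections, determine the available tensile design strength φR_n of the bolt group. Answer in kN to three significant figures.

A_b = π·20²/4 = 314.2 mm²; f_rv = 154 × 1000 / (3 × 314.2) = 163.4 MPa.
F'_nt = 1.3 F_nt − (F_nt / φF_nv) f_rv = 1.3·780 − (780/(0.75·469))·163.4 = 651.7 MPa, capped at F_nt → F'_nt = 651.7 MPa.
R_n = F'_nt · A_b · n = 651.7 × 314.2 × 3 / 1000 = 614.2 kN.
Design strength φR_n = 0.75 × 614.2 = 461 kN.

461 kN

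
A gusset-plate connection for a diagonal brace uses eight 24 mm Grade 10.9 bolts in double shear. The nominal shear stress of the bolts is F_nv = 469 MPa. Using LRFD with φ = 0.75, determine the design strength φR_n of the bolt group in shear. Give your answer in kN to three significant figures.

A_b = π × 24² / 4 = 452.4 mm².
R_n = F_nv · A_b · n · n_s = 469 × 452.4 × 8 × 2 / 1000 = 3395 kN.
Design strength φR_n = 0.75 × 3395 = 2550 kN.

2550 kN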